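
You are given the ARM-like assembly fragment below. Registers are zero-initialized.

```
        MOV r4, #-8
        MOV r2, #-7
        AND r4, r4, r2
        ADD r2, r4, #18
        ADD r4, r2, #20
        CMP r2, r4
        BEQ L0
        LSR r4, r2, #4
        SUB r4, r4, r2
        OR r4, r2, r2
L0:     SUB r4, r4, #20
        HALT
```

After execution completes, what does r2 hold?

10

after MOV r4, #-8: r4=-8
after MOV r2, #-7: r2=-7
after AND r4, r4, r2: r4=(-8)&(-7)=-8
after ADD r2, r4, #18: r2=(-8)+18=10
after ADD r4, r2, #20: r4=10+20=30
CMP r2, r4  (cmp 10,30)
BEQ L0: not taken
after LSR r4, r2, #4: r4=10>>4=0
after SUB r4, r4, r2: r4=0-10=-10
after OR r4, r2, r2: r4=10|10=10
after SUB r4, r4, #20: r4=10-20=-10
halt.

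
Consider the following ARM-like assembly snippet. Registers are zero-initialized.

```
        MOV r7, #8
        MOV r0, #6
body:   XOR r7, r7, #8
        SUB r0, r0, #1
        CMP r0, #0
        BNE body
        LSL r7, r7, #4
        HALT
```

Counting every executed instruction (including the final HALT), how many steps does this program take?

28

MOV r7, #8 → r7=8
MOV r0, #6 → r0=6
XOR r7, r7, #8 → r7=8^8=0
SUB r0, r0, #1 → r0=6-1=5
CMP r0, #0  (cmp 5,0)
BNE body: taken
XOR r7, r7, #8 → r7=0^8=8
SUB r0, r0, #1 → r0=5-1=4
CMP r0, #0  (cmp 4,0)
BNE body: taken
XOR r7, r7, #8 → r7=8^8=0
SUB r0, r0, #1 → r0=4-1=3
CMP r0, #0  (cmp 3,0)
BNE body: taken
XOR r7, r7, #8 → r7=0^8=8
SUB r0, r0, #1 → r0=3-1=2
CMP r0, #0  (cmp 2,0)
BNE body: taken
XOR r7, r7, #8 → r7=8^8=0
SUB r0, r0, #1 → r0=2-1=1
CMP r0, #0  (cmp 1,0)
BNE body: taken
XOR r7, r7, #8 → r7=0^8=8
SUB r0, r0, #1 → r0=1-1=0
CMP r0, #0  (cmp 0,0)
BNE body: not taken
LSL r7, r7, #4 → r7=8<<4=128
halt.
Total executed instructions: 28.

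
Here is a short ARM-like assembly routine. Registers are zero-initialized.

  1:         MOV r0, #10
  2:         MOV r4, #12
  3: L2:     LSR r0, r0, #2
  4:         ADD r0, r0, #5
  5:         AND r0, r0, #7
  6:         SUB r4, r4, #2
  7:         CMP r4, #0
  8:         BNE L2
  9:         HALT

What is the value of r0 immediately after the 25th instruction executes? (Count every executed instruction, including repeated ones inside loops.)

6

after MOV r0, #10: r0=10
after MOV r4, #12: r4=12
after LSR r0, r0, #2: r0=10>>2=2
after ADD r0, r0, #5: r0=2+5=7
after AND r0, r0, #7: r0=7&7=7
after SUB r4, r4, #2: r4=12-2=10
CMP r4, #0  (cmp 10,0)
BNE L2: taken
after LSR r0, r0, #2: r0=7>>2=1
after ADD r0, r0, #5: r0=1+5=6
after AND r0, r0, #7: r0=6&7=6
after SUB r4, r4, #2: r4=10-2=8
CMP r4, #0  (cmp 8,0)
BNE L2: taken
after LSR r0, r0, #2: r0=6>>2=1
after ADD r0, r0, #5: r0=1+5=6
after AND r0, r0, #7: r0=6&7=6
after SUB r4, r4, #2: r4=8-2=6
CMP r4, #0  (cmp 6,0)
BNE L2: taken
after LSR r0, r0, #2: r0=6>>2=1
after ADD r0, r0, #5: r0=1+5=6
after AND r0, r0, #7: r0=6&7=6
after SUB r4, r4, #2: r4=6-2=4
CMP r4, #0  (cmp 4,0)
After step 25: r0 = 6.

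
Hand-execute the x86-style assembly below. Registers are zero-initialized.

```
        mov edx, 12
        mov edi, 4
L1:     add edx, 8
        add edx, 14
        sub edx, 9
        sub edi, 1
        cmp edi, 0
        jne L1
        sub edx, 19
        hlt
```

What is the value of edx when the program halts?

after mov edx, 12: edx=12
after mov edi, 4: edi=4
after add edx, 8: edx=12+8=20
after add edx, 14: edx=20+14=34
after sub edx, 9: edx=34-9=25
after sub edi, 1: edi=4-1=3
cmp edi, 0  (cmp 3,0)
jne L1: taken
after add edx, 8: edx=25+8=33
after add edx, 14: edx=33+14=47
after sub edx, 9: edx=47-9=38
after sub edi, 1: edi=3-1=2
cmp edi, 0  (cmp 2,0)
jne L1: taken
after add edx, 8: edx=38+8=46
after add edx, 14: edx=46+14=60
after sub edx, 9: edx=60-9=51
after sub edi, 1: edi=2-1=1
cmp edi, 0  (cmp 1,0)
jne L1: taken
after add edx, 8: edx=51+8=59
after add edx, 14: edx=59+14=73
after sub edx, 9: edx=73-9=64
after sub edi, 1: edi=1-1=0
cmp edi, 0  (cmp 0,0)
jne L1: not taken
after sub edx, 19: edx=64-19=45
halt.

45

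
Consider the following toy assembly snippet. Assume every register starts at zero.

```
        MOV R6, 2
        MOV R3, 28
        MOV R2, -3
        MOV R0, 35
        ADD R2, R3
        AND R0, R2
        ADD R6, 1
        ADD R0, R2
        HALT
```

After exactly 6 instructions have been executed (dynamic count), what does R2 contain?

25

after MOV R6, 2: R6=2
after MOV R3, 28: R3=28
after MOV R2, -3: R2=-3
after MOV R0, 35: R0=35
after ADD R2, R3: R2=(-3)+28=25
after AND R0, R2: R0=35&25=1
After step 6: R2 = 25.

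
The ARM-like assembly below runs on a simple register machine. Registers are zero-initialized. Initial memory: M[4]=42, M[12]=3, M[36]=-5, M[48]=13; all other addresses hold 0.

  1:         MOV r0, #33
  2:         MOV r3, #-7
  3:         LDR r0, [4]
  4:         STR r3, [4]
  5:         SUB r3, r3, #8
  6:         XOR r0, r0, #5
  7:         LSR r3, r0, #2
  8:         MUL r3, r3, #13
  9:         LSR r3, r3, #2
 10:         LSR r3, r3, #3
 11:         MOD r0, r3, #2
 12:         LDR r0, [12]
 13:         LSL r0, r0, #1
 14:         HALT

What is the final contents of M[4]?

-7

after MOV r0, #33: r0=33
after MOV r3, #-7: r3=-7
after LDR r0, [4]: r0=M[4]=42
STR r3, [4] → M[4]=-7
after SUB r3, r3, #8: r3=(-7)-8=-15
after XOR r0, r0, #5: r0=42^5=47
after LSR r3, r0, #2: r3=47>>2=11
after MUL r3, r3, #13: r3=11*13=143
after LSR r3, r3, #2: r3=143>>2=35
after LSR r3, r3, #3: r3=35>>3=4
after MOD r0, r3, #2: r0=4%2=0
after LDR r0, [12]: r0=M[12]=3
after LSL r0, r0, #1: r0=3<<1=6
halt.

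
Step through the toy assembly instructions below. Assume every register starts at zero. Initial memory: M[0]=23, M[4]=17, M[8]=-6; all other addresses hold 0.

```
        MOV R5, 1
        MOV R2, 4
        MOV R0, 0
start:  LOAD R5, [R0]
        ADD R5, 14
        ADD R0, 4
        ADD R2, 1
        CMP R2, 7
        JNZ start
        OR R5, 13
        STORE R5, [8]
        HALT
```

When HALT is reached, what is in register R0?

after MOV R5, 1: R5=1
after MOV R2, 4: R2=4
after MOV R0, 0: R0=0
after LOAD R5, [R0]: R5=M[0]=23
after ADD R5, 14: R5=23+14=37
after ADD R0, 4: R0=0+4=4
after ADD R2, 1: R2=4+1=5
CMP R2, 7  (cmp 5,7)
JNZ start: taken
after LOAD R5, [R0]: R5=M[4]=17
after ADD R5, 14: R5=17+14=31
after ADD R0, 4: R0=4+4=8
after ADD R2, 1: R2=5+1=6
CMP R2, 7  (cmp 6,7)
JNZ start: taken
after LOAD R5, [R0]: R5=M[8]=-6
after ADD R5, 14: R5=(-6)+14=8
after ADD R0, 4: R0=8+4=12
after ADD R2, 1: R2=6+1=7
CMP R2, 7  (cmp 7,7)
JNZ start: not taken
after OR R5, 13: R5=8|13=13
STORE R5, [8] → M[8]=13
halt.

12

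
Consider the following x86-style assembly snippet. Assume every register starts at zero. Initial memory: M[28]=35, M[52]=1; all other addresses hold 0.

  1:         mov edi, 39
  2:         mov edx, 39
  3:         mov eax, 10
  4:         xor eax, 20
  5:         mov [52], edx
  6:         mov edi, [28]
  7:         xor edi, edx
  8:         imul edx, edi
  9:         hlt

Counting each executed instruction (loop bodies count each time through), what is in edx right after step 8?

after mov edi, 39: edi=39
after mov edx, 39: edx=39
after mov eax, 10: eax=10
after xor eax, 20: eax=10^20=30
mov [52], edx → M[52]=39
after mov edi, [28]: edi=M[28]=35
after xor edi, edx: edi=35^39=4
after imul edx, edi: edx=39*4=156
After step 8: edx = 156.

156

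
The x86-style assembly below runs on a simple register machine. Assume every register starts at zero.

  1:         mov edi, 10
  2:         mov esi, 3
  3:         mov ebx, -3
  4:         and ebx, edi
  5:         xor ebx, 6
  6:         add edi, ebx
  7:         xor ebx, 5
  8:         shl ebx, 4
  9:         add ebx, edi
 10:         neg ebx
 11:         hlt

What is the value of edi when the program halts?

after mov edi, 10: edi=10
after mov esi, 3: esi=3
after mov ebx, -3: ebx=-3
after and ebx, edi: ebx=(-3)&10=8
after xor ebx, 6: ebx=8^6=14
after add edi, ebx: edi=10+14=24
after xor ebx, 5: ebx=14^5=11
after shl ebx, 4: ebx=11<<4=176
after add ebx, edi: ebx=176+24=200
after neg ebx: ebx=-(200)=-200
halt.

24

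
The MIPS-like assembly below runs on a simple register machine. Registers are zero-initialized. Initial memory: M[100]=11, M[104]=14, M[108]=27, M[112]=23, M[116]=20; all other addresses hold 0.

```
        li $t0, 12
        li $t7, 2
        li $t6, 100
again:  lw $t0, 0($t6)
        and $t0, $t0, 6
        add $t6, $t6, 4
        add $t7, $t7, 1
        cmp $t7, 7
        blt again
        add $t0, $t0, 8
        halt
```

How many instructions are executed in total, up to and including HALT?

35

after li $t0, 12: $t0=12
after li $t7, 2: $t7=2
after li $t6, 100: $t6=100
after lw $t0, 0($t6): $t0=M[100]=11
after and $t0, $t0, 6: $t0=11&6=2
after add $t6, $t6, 4: $t6=100+4=104
after add $t7, $t7, 1: $t7=2+1=3
cmp $t7, 7  (cmp 3,7)
blt again: taken
after lw $t0, 0($t6): $t0=M[104]=14
after and $t0, $t0, 6: $t0=14&6=6
after add $t6, $t6, 4: $t6=104+4=108
after add $t7, $t7, 1: $t7=3+1=4
cmp $t7, 7  (cmp 4,7)
blt again: taken
after lw $t0, 0($t6): $t0=M[108]=27
after and $t0, $t0, 6: $t0=27&6=2
after add $t6, $t6, 4: $t6=108+4=112
after add $t7, $t7, 1: $t7=4+1=5
cmp $t7, 7  (cmp 5,7)
blt again: taken
after lw $t0, 0($t6): $t0=M[112]=23
after and $t0, $t0, 6: $t0=23&6=6
after add $t6, $t6, 4: $t6=112+4=116
after add $t7, $t7, 1: $t7=5+1=6
cmp $t7, 7  (cmp 6,7)
blt again: taken
after lw $t0, 0($t6): $t0=M[116]=20
after and $t0, $t0, 6: $t0=20&6=4
after add $t6, $t6, 4: $t6=116+4=120
after add $t7, $t7, 1: $t7=6+1=7
cmp $t7, 7  (cmp 7,7)
blt again: not taken
after add $t0, $t0, 8: $t0=4+8=12
halt.
Total executed instructions: 35.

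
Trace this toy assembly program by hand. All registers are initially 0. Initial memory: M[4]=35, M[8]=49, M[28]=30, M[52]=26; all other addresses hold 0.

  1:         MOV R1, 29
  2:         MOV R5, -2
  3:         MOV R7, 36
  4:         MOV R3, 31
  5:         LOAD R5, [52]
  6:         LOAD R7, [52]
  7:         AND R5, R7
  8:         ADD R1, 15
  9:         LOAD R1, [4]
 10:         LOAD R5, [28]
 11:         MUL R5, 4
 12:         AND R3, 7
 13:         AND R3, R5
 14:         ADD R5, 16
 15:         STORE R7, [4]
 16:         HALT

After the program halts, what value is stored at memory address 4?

R1=29
R5=-2
R7=36
R3=31
R5=M[52]=26
R7=M[52]=26
R5=26&26=26
R1=29+15=44
R1=M[4]=35
R5=M[28]=30
R5=30*4=120
R3=31&7=7
R3=7&120=0
R5=120+16=136
STORE R7, [4] → M[4]=26
halt.

26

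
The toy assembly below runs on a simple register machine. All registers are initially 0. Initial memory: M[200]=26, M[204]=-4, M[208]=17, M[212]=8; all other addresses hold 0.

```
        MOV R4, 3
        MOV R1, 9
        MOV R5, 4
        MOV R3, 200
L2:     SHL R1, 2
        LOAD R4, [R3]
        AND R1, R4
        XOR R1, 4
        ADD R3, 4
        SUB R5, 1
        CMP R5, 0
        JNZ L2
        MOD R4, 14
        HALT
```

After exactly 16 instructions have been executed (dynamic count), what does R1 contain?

20

after MOV R4, 3: R4=3
after MOV R1, 9: R1=9
after MOV R5, 4: R5=4
after MOV R3, 200: R3=200
after SHL R1, 2: R1=9<<2=36
after LOAD R4, [R3]: R4=M[200]=26
after AND R1, R4: R1=36&26=0
after XOR R1, 4: R1=0^4=4
after ADD R3, 4: R3=200+4=204
after SUB R5, 1: R5=4-1=3
CMP R5, 0  (cmp 3,0)
JNZ L2: taken
after SHL R1, 2: R1=4<<2=16
after LOAD R4, [R3]: R4=M[204]=-4
after AND R1, R4: R1=16&(-4)=16
after XOR R1, 4: R1=16^4=20
After step 16: R1 = 20.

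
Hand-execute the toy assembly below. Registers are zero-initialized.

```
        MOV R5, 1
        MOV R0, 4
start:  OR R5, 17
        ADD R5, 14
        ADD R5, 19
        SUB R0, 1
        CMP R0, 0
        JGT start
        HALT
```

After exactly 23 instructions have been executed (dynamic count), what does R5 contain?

R5=1
R0=4
R5=1|17=17
R5=17+14=31
R5=31+19=50
R0=4-1=3
CMP R0, 0  (cmp 3,0)
JGT start: taken
R5=50|17=51
R5=51+14=65
R5=65+19=84
R0=3-1=2
CMP R0, 0  (cmp 2,0)
JGT start: taken
R5=84|17=85
R5=85+14=99
R5=99+19=118
R0=2-1=1
CMP R0, 0  (cmp 1,0)
JGT start: taken
R5=118|17=119
R5=119+14=133
R5=133+19=152
After step 23: R5 = 152.

152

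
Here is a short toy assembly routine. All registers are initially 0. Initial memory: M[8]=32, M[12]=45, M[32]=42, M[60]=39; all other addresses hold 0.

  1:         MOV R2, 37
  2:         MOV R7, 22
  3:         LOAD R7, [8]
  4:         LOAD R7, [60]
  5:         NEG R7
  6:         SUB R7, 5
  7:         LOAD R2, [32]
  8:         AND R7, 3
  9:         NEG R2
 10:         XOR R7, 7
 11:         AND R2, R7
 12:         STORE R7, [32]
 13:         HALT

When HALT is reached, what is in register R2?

6

MOV R2, 37 → R2=37
MOV R7, 22 → R7=22
LOAD R7, [8] → R7=M[8]=32
LOAD R7, [60] → R7=M[60]=39
NEG R7 → R7=-(39)=-39
SUB R7, 5 → R7=(-39)-5=-44
LOAD R2, [32] → R2=M[32]=42
AND R7, 3 → R7=(-44)&3=0
NEG R2 → R2=-(42)=-42
XOR R7, 7 → R7=0^7=7
AND R2, R7 → R2=(-42)&7=6
STORE R7, [32] → M[32]=7
halt.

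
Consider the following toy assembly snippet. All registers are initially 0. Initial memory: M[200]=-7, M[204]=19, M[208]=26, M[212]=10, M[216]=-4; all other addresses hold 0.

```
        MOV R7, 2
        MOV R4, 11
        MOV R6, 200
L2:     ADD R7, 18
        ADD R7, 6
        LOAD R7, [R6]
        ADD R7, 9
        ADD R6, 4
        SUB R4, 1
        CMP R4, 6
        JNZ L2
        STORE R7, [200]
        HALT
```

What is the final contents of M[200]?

after MOV R7, 2: R7=2
after MOV R4, 11: R4=11
after MOV R6, 200: R6=200
after ADD R7, 18: R7=2+18=20
after ADD R7, 6: R7=20+6=26
after LOAD R7, [R6]: R7=M[200]=-7
after ADD R7, 9: R7=(-7)+9=2
after ADD R6, 4: R6=200+4=204
after SUB R4, 1: R4=11-1=10
CMP R4, 6  (cmp 10,6)
JNZ L2: taken
after ADD R7, 18: R7=2+18=20
after ADD R7, 6: R7=20+6=26
after LOAD R7, [R6]: R7=M[204]=19
after ADD R7, 9: R7=19+9=28
after ADD R6, 4: R6=204+4=208
after SUB R4, 1: R4=10-1=9
CMP R4, 6  (cmp 9,6)
JNZ L2: taken
after ADD R7, 18: R7=28+18=46
after ADD R7, 6: R7=46+6=52
after LOAD R7, [R6]: R7=M[208]=26
after ADD R7, 9: R7=26+9=35
after ADD R6, 4: R6=208+4=212
after SUB R4, 1: R4=9-1=8
CMP R4, 6  (cmp 8,6)
JNZ L2: taken
after ADD R7, 18: R7=35+18=53
after ADD R7, 6: R7=53+6=59
after LOAD R7, [R6]: R7=M[212]=10
after ADD R7, 9: R7=10+9=19
after ADD R6, 4: R6=212+4=216
after SUB R4, 1: R4=8-1=7
CMP R4, 6  (cmp 7,6)
JNZ L2: taken
after ADD R7, 18: R7=19+18=37
after ADD R7, 6: R7=37+6=43
after LOAD R7, [R6]: R7=M[216]=-4
after ADD R7, 9: R7=(-4)+9=5
after ADD R6, 4: R6=216+4=220
after SUB R4, 1: R4=7-1=6
CMP R4, 6  (cmp 6,6)
JNZ L2: not taken
STORE R7, [200] → M[200]=5
halt.

5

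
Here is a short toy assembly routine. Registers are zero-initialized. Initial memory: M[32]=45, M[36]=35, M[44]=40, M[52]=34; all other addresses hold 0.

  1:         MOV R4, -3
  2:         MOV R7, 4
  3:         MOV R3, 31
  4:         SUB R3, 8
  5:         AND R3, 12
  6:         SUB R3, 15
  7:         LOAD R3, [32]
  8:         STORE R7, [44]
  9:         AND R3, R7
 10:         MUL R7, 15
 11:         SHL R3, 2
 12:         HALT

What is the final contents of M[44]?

4

MOV R4, -3 → R4=-3
MOV R7, 4 → R7=4
MOV R3, 31 → R3=31
SUB R3, 8 → R3=31-8=23
AND R3, 12 → R3=23&12=4
SUB R3, 15 → R3=4-15=-11
LOAD R3, [32] → R3=M[32]=45
STORE R7, [44] → M[44]=4
AND R3, R7 → R3=45&4=4
MUL R7, 15 → R7=4*15=60
SHL R3, 2 → R3=4<<2=16
halt.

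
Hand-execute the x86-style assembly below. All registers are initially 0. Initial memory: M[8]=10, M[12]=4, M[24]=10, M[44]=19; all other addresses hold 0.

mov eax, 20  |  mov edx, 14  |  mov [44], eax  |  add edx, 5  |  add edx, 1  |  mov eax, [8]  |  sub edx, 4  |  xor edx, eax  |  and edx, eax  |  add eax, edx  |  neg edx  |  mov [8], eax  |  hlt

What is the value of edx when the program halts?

mov eax, 20 → eax=20
mov edx, 14 → edx=14
mov [44], eax → M[44]=20
add edx, 5 → edx=14+5=19
add edx, 1 → edx=19+1=20
mov eax, [8] → eax=M[8]=10
sub edx, 4 → edx=20-4=16
xor edx, eax → edx=16^10=26
and edx, eax → edx=26&10=10
add eax, edx → eax=10+10=20
neg edx → edx=-(10)=-10
mov [8], eax → M[8]=20
halt.

-10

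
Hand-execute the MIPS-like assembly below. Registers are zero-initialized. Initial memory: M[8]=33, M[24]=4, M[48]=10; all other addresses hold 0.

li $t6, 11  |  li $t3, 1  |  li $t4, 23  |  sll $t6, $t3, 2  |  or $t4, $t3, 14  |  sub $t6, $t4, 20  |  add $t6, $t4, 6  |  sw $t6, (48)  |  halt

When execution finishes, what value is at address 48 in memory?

li $t6, 11 → $t6=11
li $t3, 1 → $t3=1
li $t4, 23 → $t4=23
sll $t6, $t3, 2 → $t6=1<<2=4
or $t4, $t3, 14 → $t4=1|14=15
sub $t6, $t4, 20 → $t6=15-20=-5
add $t6, $t4, 6 → $t6=15+6=21
sw $t6, (48) → M[48]=21
halt.

21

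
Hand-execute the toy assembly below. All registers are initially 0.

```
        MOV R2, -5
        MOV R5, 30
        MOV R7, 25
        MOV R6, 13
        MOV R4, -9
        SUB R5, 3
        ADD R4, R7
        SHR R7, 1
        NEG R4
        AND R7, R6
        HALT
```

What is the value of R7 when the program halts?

12

after MOV R2, -5: R2=-5
after MOV R5, 30: R5=30
after MOV R7, 25: R7=25
after MOV R6, 13: R6=13
after MOV R4, -9: R4=-9
after SUB R5, 3: R5=30-3=27
after ADD R4, R7: R4=(-9)+25=16
after SHR R7, 1: R7=25>>1=12
after NEG R4: R4=-(16)=-16
after AND R7, R6: R7=12&13=12
halt.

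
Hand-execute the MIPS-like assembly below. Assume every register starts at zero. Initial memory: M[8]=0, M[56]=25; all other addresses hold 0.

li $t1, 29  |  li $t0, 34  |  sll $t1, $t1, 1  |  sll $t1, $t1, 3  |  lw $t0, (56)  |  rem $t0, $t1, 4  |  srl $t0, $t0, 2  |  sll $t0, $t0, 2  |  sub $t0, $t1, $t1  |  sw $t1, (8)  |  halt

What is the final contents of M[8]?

464

$t1=29
$t0=34
$t1=29<<1=58
$t1=58<<3=464
$t0=M[56]=25
$t0=464%4=0
$t0=0>>2=0
$t0=0<<2=0
$t0=464-464=0
sw $t1, (8) → M[8]=464
halt.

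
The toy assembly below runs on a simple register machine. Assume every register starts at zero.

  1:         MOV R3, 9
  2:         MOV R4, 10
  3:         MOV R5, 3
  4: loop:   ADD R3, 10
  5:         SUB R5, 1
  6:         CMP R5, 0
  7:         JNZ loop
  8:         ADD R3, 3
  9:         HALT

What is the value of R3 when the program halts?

42

MOV R3, 9 → R3=9
MOV R4, 10 → R4=10
MOV R5, 3 → R5=3
ADD R3, 10 → R3=9+10=19
SUB R5, 1 → R5=3-1=2
CMP R5, 0  (cmp 2,0)
JNZ loop: taken
ADD R3, 10 → R3=19+10=29
SUB R5, 1 → R5=2-1=1
CMP R5, 0  (cmp 1,0)
JNZ loop: taken
ADD R3, 10 → R3=29+10=39
SUB R5, 1 → R5=1-1=0
CMP R5, 0  (cmp 0,0)
JNZ loop: not taken
ADD R3, 3 → R3=39+3=42
halt.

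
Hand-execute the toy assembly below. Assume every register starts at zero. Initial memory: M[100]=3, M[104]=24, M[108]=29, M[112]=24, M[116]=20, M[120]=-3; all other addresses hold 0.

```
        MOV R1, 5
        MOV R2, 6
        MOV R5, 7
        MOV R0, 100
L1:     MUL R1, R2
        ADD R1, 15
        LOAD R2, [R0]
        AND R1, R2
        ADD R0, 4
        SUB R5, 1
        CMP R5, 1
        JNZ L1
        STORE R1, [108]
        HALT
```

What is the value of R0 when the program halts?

MOV R1, 5 → R1=5
MOV R2, 6 → R2=6
MOV R5, 7 → R5=7
MOV R0, 100 → R0=100
MUL R1, R2 → R1=5*6=30
ADD R1, 15 → R1=30+15=45
LOAD R2, [R0] → R2=M[100]=3
AND R1, R2 → R1=45&3=1
ADD R0, 4 → R0=100+4=104
SUB R5, 1 → R5=7-1=6
CMP R5, 1  (cmp 6,1)
JNZ L1: taken
MUL R1, R2 → R1=1*3=3
ADD R1, 15 → R1=3+15=18
LOAD R2, [R0] → R2=M[104]=24
AND R1, R2 → R1=18&24=16
ADD R0, 4 → R0=104+4=108
SUB R5, 1 → R5=6-1=5
CMP R5, 1  (cmp 5,1)
JNZ L1: taken
MUL R1, R2 → R1=16*24=384
ADD R1, 15 → R1=384+15=399
LOAD R2, [R0] → R2=M[108]=29
AND R1, R2 → R1=399&29=13
ADD R0, 4 → R0=108+4=112
SUB R5, 1 → R5=5-1=4
CMP R5, 1  (cmp 4,1)
JNZ L1: taken
MUL R1, R2 → R1=13*29=377
ADD R1, 15 → R1=377+15=392
LOAD R2, [R0] → R2=M[112]=24
AND R1, R2 → R1=392&24=8
ADD R0, 4 → R0=112+4=116
SUB R5, 1 → R5=4-1=3
CMP R5, 1  (cmp 3,1)
JNZ L1: taken
MUL R1, R2 → R1=8*24=192
ADD R1, 15 → R1=192+15=207
LOAD R2, [R0] → R2=M[116]=20
AND R1, R2 → R1=207&20=4
ADD R0, 4 → R0=116+4=120
SUB R5, 1 → R5=3-1=2
CMP R5, 1  (cmp 2,1)
JNZ L1: taken
MUL R1, R2 → R1=4*20=80
ADD R1, 15 → R1=80+15=95
LOAD R2, [R0] → R2=M[120]=-3
AND R1, R2 → R1=95&(-3)=93
ADD R0, 4 → R0=120+4=124
SUB R5, 1 → R5=2-1=1
CMP R5, 1  (cmp 1,1)
JNZ L1: not taken
STORE R1, [108] → M[108]=93
halt.

124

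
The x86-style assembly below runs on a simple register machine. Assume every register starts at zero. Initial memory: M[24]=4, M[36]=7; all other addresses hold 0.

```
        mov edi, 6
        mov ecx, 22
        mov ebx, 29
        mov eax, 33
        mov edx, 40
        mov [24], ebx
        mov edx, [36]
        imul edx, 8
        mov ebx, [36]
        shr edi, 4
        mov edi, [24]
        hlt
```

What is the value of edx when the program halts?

56

mov edi, 6 → edi=6
mov ecx, 22 → ecx=22
mov ebx, 29 → ebx=29
mov eax, 33 → eax=33
mov edx, 40 → edx=40
mov [24], ebx → M[24]=29
mov edx, [36] → edx=M[36]=7
imul edx, 8 → edx=7*8=56
mov ebx, [36] → ebx=M[36]=7
shr edi, 4 → edi=6>>4=0
mov edi, [24] → edi=M[24]=29
halt.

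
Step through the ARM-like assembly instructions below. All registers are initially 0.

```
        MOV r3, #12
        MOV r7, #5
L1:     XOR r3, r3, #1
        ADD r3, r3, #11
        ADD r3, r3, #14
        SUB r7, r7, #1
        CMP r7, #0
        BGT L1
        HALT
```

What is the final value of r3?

142

after MOV r3, #12: r3=12
after MOV r7, #5: r7=5
after XOR r3, r3, #1: r3=12^1=13
after ADD r3, r3, #11: r3=13+11=24
after ADD r3, r3, #14: r3=24+14=38
after SUB r7, r7, #1: r7=5-1=4
CMP r7, #0  (cmp 4,0)
BGT L1: taken
after XOR r3, r3, #1: r3=38^1=39
after ADD r3, r3, #11: r3=39+11=50
after ADD r3, r3, #14: r3=50+14=64
after SUB r7, r7, #1: r7=4-1=3
CMP r7, #0  (cmp 3,0)
BGT L1: taken
after XOR r3, r3, #1: r3=64^1=65
after ADD r3, r3, #11: r3=65+11=76
after ADD r3, r3, #14: r3=76+14=90
after SUB r7, r7, #1: r7=3-1=2
CMP r7, #0  (cmp 2,0)
BGT L1: taken
after XOR r3, r3, #1: r3=90^1=91
after ADD r3, r3, #11: r3=91+11=102
after ADD r3, r3, #14: r3=102+14=116
after SUB r7, r7, #1: r7=2-1=1
CMP r7, #0  (cmp 1,0)
BGT L1: taken
after XOR r3, r3, #1: r3=116^1=117
after ADD r3, r3, #11: r3=117+11=128
after ADD r3, r3, #14: r3=128+14=142
after SUB r7, r7, #1: r7=1-1=0
CMP r7, #0  (cmp 0,0)
BGT L1: not taken
halt.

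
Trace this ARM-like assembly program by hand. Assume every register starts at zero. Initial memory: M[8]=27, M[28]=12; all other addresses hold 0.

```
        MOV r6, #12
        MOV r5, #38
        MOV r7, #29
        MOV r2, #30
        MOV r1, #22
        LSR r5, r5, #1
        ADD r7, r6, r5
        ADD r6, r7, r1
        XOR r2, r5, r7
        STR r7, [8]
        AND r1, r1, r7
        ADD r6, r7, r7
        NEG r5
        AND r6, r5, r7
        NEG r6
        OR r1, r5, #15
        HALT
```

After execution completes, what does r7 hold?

31

MOV r6, #12 → r6=12
MOV r5, #38 → r5=38
MOV r7, #29 → r7=29
MOV r2, #30 → r2=30
MOV r1, #22 → r1=22
LSR r5, r5, #1 → r5=38>>1=19
ADD r7, r6, r5 → r7=12+19=31
ADD r6, r7, r1 → r6=31+22=53
XOR r2, r5, r7 → r2=19^31=12
STR r7, [8] → M[8]=31
AND r1, r1, r7 → r1=22&31=22
ADD r6, r7, r7 → r6=31+31=62
NEG r5 → r5=-(19)=-19
AND r6, r5, r7 → r6=(-19)&31=13
NEG r6 → r6=-(13)=-13
OR r1, r5, #15 → r1=(-19)|15=-17
halt.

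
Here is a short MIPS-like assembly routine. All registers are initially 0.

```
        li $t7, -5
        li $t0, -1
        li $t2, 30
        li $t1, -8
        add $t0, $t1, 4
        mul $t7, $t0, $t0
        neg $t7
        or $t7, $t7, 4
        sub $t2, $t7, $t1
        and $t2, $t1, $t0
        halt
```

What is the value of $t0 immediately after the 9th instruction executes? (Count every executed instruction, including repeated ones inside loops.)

-4

$t7=-5
$t0=-1
$t2=30
$t1=-8
$t0=(-8)+4=-4
$t7=(-4)*(-4)=16
$t7=-(16)=-16
$t7=(-16)|4=-12
$t2=(-12)-(-8)=-4
After step 9: $t0 = -4.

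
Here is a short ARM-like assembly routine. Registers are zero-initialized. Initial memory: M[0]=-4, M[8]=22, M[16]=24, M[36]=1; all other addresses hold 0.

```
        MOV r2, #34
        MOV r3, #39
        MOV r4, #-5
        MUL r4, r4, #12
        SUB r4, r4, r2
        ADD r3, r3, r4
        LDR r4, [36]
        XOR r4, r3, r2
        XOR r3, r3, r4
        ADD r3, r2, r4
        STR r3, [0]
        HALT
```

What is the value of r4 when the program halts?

r2=34
r3=39
r4=-5
r4=(-5)*12=-60
r4=(-60)-34=-94
r3=39+(-94)=-55
r4=M[36]=1
r4=(-55)^34=-21
r3=(-55)^(-21)=34
r3=34+(-21)=13
STR r3, [0] → M[0]=13
halt.

-21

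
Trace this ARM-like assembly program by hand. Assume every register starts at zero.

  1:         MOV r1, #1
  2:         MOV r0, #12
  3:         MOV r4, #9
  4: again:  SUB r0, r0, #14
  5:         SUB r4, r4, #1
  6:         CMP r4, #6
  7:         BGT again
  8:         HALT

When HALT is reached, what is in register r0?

r1=1
r0=12
r4=9
r0=12-14=-2
r4=9-1=8
CMP r4, #6  (cmp 8,6)
BGT again: taken
r0=(-2)-14=-16
r4=8-1=7
CMP r4, #6  (cmp 7,6)
BGT again: taken
r0=(-16)-14=-30
r4=7-1=6
CMP r4, #6  (cmp 6,6)
BGT again: not taken
halt.

-30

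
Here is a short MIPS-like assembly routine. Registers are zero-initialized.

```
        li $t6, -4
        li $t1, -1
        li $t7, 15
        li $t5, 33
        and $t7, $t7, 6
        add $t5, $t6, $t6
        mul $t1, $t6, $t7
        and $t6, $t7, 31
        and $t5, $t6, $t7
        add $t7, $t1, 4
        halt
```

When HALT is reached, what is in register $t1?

li $t6, -4 → $t6=-4
li $t1, -1 → $t1=-1
li $t7, 15 → $t7=15
li $t5, 33 → $t5=33
and $t7, $t7, 6 → $t7=15&6=6
add $t5, $t6, $t6 → $t5=(-4)+(-4)=-8
mul $t1, $t6, $t7 → $t1=(-4)*6=-24
and $t6, $t7, 31 → $t6=6&31=6
and $t5, $t6, $t7 → $t5=6&6=6
add $t7, $t1, 4 → $t7=(-24)+4=-20
halt.

-24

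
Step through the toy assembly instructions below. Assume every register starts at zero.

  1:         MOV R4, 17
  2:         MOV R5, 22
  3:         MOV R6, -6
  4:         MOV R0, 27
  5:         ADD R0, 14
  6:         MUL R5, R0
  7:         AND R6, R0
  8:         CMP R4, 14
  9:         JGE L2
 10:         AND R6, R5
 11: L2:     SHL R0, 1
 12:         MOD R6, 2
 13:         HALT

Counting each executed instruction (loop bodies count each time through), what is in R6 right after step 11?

MOV R4, 17 → R4=17
MOV R5, 22 → R5=22
MOV R6, -6 → R6=-6
MOV R0, 27 → R0=27
ADD R0, 14 → R0=27+14=41
MUL R5, R0 → R5=22*41=902
AND R6, R0 → R6=(-6)&41=40
CMP R4, 14  (cmp 17,14)
JGE L2: taken
SHL R0, 1 → R0=41<<1=82
MOD R6, 2 → R6=40%2=0
After step 11: R6 = 0.

0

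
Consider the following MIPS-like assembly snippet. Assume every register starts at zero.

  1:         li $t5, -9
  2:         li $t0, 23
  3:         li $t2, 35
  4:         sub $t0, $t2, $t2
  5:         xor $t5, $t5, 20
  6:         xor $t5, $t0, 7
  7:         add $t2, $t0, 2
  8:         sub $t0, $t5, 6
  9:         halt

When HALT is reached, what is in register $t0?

1

li $t5, -9 → $t5=-9
li $t0, 23 → $t0=23
li $t2, 35 → $t2=35
sub $t0, $t2, $t2 → $t0=35-35=0
xor $t5, $t5, 20 → $t5=(-9)^20=-29
xor $t5, $t0, 7 → $t5=0^7=7
add $t2, $t0, 2 → $t2=0+2=2
sub $t0, $t5, 6 → $t0=7-6=1
halt.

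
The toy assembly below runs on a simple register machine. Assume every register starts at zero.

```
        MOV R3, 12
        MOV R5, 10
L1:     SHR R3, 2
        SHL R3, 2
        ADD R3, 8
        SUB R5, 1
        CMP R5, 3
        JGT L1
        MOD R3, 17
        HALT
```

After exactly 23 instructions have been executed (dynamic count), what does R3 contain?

44

after MOV R3, 12: R3=12
after MOV R5, 10: R5=10
after SHR R3, 2: R3=12>>2=3
after SHL R3, 2: R3=3<<2=12
after ADD R3, 8: R3=12+8=20
after SUB R5, 1: R5=10-1=9
CMP R5, 3  (cmp 9,3)
JGT L1: taken
after SHR R3, 2: R3=20>>2=5
after SHL R3, 2: R3=5<<2=20
after ADD R3, 8: R3=20+8=28
after SUB R5, 1: R5=9-1=8
CMP R5, 3  (cmp 8,3)
JGT L1: taken
after SHR R3, 2: R3=28>>2=7
after SHL R3, 2: R3=7<<2=28
after ADD R3, 8: R3=28+8=36
after SUB R5, 1: R5=8-1=7
CMP R5, 3  (cmp 7,3)
JGT L1: taken
after SHR R3, 2: R3=36>>2=9
after SHL R3, 2: R3=9<<2=36
after ADD R3, 8: R3=36+8=44
After step 23: R3 = 44.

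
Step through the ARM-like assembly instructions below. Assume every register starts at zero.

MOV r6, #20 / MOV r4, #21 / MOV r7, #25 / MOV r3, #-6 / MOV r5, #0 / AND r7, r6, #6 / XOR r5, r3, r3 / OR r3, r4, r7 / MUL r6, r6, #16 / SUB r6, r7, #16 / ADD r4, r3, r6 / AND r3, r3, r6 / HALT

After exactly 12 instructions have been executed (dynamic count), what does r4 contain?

9

r6=20
r4=21
r7=25
r3=-6
r5=0
r7=20&6=4
r5=(-6)^(-6)=0
r3=21|4=21
r6=20*16=320
r6=4-16=-12
r4=21+(-12)=9
r3=21&(-12)=20
After step 12: r4 = 9.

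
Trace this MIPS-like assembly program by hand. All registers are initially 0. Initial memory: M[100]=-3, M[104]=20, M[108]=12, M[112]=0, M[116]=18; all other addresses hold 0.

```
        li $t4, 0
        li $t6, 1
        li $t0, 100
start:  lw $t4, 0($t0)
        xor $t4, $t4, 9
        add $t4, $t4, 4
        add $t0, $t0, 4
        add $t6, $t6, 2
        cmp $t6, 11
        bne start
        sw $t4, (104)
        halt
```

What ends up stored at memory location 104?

after li $t4, 0: $t4=0
after li $t6, 1: $t6=1
after li $t0, 100: $t0=100
after lw $t4, 0($t0): $t4=M[100]=-3
after xor $t4, $t4, 9: $t4=(-3)^9=-12
after add $t4, $t4, 4: $t4=(-12)+4=-8
after add $t0, $t0, 4: $t0=100+4=104
after add $t6, $t6, 2: $t6=1+2=3
cmp $t6, 11  (cmp 3,11)
bne start: taken
after lw $t4, 0($t0): $t4=M[104]=20
after xor $t4, $t4, 9: $t4=20^9=29
after add $t4, $t4, 4: $t4=29+4=33
after add $t0, $t0, 4: $t0=104+4=108
after add $t6, $t6, 2: $t6=3+2=5
cmp $t6, 11  (cmp 5,11)
bne start: taken
after lw $t4, 0($t0): $t4=M[108]=12
after xor $t4, $t4, 9: $t4=12^9=5
after add $t4, $t4, 4: $t4=5+4=9
after add $t0, $t0, 4: $t0=108+4=112
after add $t6, $t6, 2: $t6=5+2=7
cmp $t6, 11  (cmp 7,11)
bne start: taken
after lw $t4, 0($t0): $t4=M[112]=0
after xor $t4, $t4, 9: $t4=0^9=9
after add $t4, $t4, 4: $t4=9+4=13
after add $t0, $t0, 4: $t0=112+4=116
after add $t6, $t6, 2: $t6=7+2=9
cmp $t6, 11  (cmp 9,11)
bne start: taken
after lw $t4, 0($t0): $t4=M[116]=18
after xor $t4, $t4, 9: $t4=18^9=27
after add $t4, $t4, 4: $t4=27+4=31
after add $t0, $t0, 4: $t0=116+4=120
after add $t6, $t6, 2: $t6=9+2=11
cmp $t6, 11  (cmp 11,11)
bne start: not taken
sw $t4, (104) → M[104]=31
halt.

31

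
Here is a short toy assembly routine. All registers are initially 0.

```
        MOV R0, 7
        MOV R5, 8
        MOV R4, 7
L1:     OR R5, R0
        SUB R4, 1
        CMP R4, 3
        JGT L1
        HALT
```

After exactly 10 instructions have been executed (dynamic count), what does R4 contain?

5

after MOV R0, 7: R0=7
after MOV R5, 8: R5=8
after MOV R4, 7: R4=7
after OR R5, R0: R5=8|7=15
after SUB R4, 1: R4=7-1=6
CMP R4, 3  (cmp 6,3)
JGT L1: taken
after OR R5, R0: R5=15|7=15
after SUB R4, 1: R4=6-1=5
CMP R4, 3  (cmp 5,3)
After step 10: R4 = 5.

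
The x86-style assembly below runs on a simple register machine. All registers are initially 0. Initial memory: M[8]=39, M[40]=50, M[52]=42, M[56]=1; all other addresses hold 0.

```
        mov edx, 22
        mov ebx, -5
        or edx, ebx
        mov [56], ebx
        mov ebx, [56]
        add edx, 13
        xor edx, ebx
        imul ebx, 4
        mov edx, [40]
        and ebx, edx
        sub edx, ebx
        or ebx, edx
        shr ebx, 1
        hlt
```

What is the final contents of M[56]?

edx=22
ebx=-5
edx=22|(-5)=-1
mov [56], ebx → M[56]=-5
ebx=M[56]=-5
edx=(-1)+13=12
edx=12^(-5)=-9
ebx=(-5)*4=-20
edx=M[40]=50
ebx=(-20)&50=32
edx=50-32=18
ebx=32|18=50
ebx=50>>1=25
halt.

-5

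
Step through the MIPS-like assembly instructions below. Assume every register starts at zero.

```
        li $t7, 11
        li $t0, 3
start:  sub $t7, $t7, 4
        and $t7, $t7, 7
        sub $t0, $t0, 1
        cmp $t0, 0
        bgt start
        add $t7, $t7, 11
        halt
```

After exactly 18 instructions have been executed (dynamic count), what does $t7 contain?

18

$t7=11
$t0=3
$t7=11-4=7
$t7=7&7=7
$t0=3-1=2
cmp $t0, 0  (cmp 2,0)
bgt start: taken
$t7=7-4=3
$t7=3&7=3
$t0=2-1=1
cmp $t0, 0  (cmp 1,0)
bgt start: taken
$t7=3-4=-1
$t7=(-1)&7=7
$t0=1-1=0
cmp $t0, 0  (cmp 0,0)
bgt start: not taken
$t7=7+11=18
After step 18: $t7 = 18.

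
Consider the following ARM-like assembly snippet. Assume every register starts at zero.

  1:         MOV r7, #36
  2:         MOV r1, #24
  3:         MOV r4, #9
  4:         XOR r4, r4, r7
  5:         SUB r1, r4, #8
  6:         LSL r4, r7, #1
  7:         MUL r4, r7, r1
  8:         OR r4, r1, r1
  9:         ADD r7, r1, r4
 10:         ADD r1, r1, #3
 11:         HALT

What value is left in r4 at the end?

r7=36
r1=24
r4=9
r4=9^36=45
r1=45-8=37
r4=36<<1=72
r4=36*37=1332
r4=37|37=37
r7=37+37=74
r1=37+3=40
halt.

37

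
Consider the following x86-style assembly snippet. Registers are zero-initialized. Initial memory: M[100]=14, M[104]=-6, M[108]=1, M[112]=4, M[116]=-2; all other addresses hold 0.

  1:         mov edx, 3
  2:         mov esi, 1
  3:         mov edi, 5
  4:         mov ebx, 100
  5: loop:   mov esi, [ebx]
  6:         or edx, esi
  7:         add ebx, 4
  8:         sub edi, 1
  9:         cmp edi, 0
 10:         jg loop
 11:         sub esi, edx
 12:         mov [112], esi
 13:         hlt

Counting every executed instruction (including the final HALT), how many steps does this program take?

after mov edx, 3: edx=3
after mov esi, 1: esi=1
after mov edi, 5: edi=5
after mov ebx, 100: ebx=100
after mov esi, [ebx]: esi=M[100]=14
after or edx, esi: edx=3|14=15
after add ebx, 4: ebx=100+4=104
after sub edi, 1: edi=5-1=4
cmp edi, 0  (cmp 4,0)
jg loop: taken
after mov esi, [ebx]: esi=M[104]=-6
after or edx, esi: edx=15|(-6)=-1
after add ebx, 4: ebx=104+4=108
after sub edi, 1: edi=4-1=3
cmp edi, 0  (cmp 3,0)
jg loop: taken
after mov esi, [ebx]: esi=M[108]=1
after or edx, esi: edx=(-1)|1=-1
after add ebx, 4: ebx=108+4=112
after sub edi, 1: edi=3-1=2
cmp edi, 0  (cmp 2,0)
jg loop: taken
after mov esi, [ebx]: esi=M[112]=4
after or edx, esi: edx=(-1)|4=-1
after add ebx, 4: ebx=112+4=116
after sub edi, 1: edi=2-1=1
cmp edi, 0  (cmp 1,0)
jg loop: taken
after mov esi, [ebx]: esi=M[116]=-2
after or edx, esi: edx=(-1)|(-2)=-1
after add ebx, 4: ebx=116+4=120
after sub edi, 1: edi=1-1=0
cmp edi, 0  (cmp 0,0)
jg loop: not taken
after sub esi, edx: esi=(-2)-(-1)=-1
mov [112], esi → M[112]=-1
halt.
Total executed instructions: 37.

37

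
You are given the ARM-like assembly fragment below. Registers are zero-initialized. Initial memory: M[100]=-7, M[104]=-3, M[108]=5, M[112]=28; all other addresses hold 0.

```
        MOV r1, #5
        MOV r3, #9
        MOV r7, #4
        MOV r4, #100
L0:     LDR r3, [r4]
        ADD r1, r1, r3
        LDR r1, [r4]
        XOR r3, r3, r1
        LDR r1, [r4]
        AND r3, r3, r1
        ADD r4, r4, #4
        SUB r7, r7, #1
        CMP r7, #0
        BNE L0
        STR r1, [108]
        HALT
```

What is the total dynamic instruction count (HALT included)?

MOV r1, #5 → r1=5
MOV r3, #9 → r3=9
MOV r7, #4 → r7=4
MOV r4, #100 → r4=100
LDR r3, [r4] → r3=M[100]=-7
ADD r1, r1, r3 → r1=5+(-7)=-2
LDR r1, [r4] → r1=M[100]=-7
XOR r3, r3, r1 → r3=(-7)^(-7)=0
LDR r1, [r4] → r1=M[100]=-7
AND r3, r3, r1 → r3=0&(-7)=0
ADD r4, r4, #4 → r4=100+4=104
SUB r7, r7, #1 → r7=4-1=3
CMP r7, #0  (cmp 3,0)
BNE L0: taken
LDR r3, [r4] → r3=M[104]=-3
ADD r1, r1, r3 → r1=(-7)+(-3)=-10
LDR r1, [r4] → r1=M[104]=-3
XOR r3, r3, r1 → r3=(-3)^(-3)=0
LDR r1, [r4] → r1=M[104]=-3
AND r3, r3, r1 → r3=0&(-3)=0
ADD r4, r4, #4 → r4=104+4=108
SUB r7, r7, #1 → r7=3-1=2
CMP r7, #0  (cmp 2,0)
BNE L0: taken
LDR r3, [r4] → r3=M[108]=5
ADD r1, r1, r3 → r1=(-3)+5=2
LDR r1, [r4] → r1=M[108]=5
XOR r3, r3, r1 → r3=5^5=0
LDR r1, [r4] → r1=M[108]=5
AND r3, r3, r1 → r3=0&5=0
ADD r4, r4, #4 → r4=108+4=112
SUB r7, r7, #1 → r7=2-1=1
CMP r7, #0  (cmp 1,0)
BNE L0: taken
LDR r3, [r4] → r3=M[112]=28
ADD r1, r1, r3 → r1=5+28=33
LDR r1, [r4] → r1=M[112]=28
XOR r3, r3, r1 → r3=28^28=0
LDR r1, [r4] → r1=M[112]=28
AND r3, r3, r1 → r3=0&28=0
ADD r4, r4, #4 → r4=112+4=116
SUB r7, r7, #1 → r7=1-1=0
CMP r7, #0  (cmp 0,0)
BNE L0: not taken
STR r1, [108] → M[108]=28
halt.
Total executed instructions: 46.

46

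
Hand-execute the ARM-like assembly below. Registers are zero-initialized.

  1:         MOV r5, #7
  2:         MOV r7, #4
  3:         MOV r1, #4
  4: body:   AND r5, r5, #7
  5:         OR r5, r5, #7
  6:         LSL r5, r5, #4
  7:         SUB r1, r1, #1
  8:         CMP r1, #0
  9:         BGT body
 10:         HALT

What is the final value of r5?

112

MOV r5, #7 → r5=7
MOV r7, #4 → r7=4
MOV r1, #4 → r1=4
AND r5, r5, #7 → r5=7&7=7
OR r5, r5, #7 → r5=7|7=7
LSL r5, r5, #4 → r5=7<<4=112
SUB r1, r1, #1 → r1=4-1=3
CMP r1, #0  (cmp 3,0)
BGT body: taken
AND r5, r5, #7 → r5=112&7=0
OR r5, r5, #7 → r5=0|7=7
LSL r5, r5, #4 → r5=7<<4=112
SUB r1, r1, #1 → r1=3-1=2
CMP r1, #0  (cmp 2,0)
BGT body: taken
AND r5, r5, #7 → r5=112&7=0
OR r5, r5, #7 → r5=0|7=7
LSL r5, r5, #4 → r5=7<<4=112
SUB r1, r1, #1 → r1=2-1=1
CMP r1, #0  (cmp 1,0)
BGT body: taken
AND r5, r5, #7 → r5=112&7=0
OR r5, r5, #7 → r5=0|7=7
LSL r5, r5, #4 → r5=7<<4=112
SUB r1, r1, #1 → r1=1-1=0
CMP r1, #0  (cmp 0,0)
BGT body: not taken
halt.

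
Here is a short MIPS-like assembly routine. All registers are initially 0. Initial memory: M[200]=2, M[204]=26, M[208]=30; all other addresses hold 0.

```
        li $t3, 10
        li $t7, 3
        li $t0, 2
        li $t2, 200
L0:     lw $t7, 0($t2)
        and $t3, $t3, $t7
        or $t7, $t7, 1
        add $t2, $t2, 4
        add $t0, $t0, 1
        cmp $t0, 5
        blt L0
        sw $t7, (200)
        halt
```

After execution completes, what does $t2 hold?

212

li $t3, 10 → $t3=10
li $t7, 3 → $t7=3
li $t0, 2 → $t0=2
li $t2, 200 → $t2=200
lw $t7, 0($t2) → $t7=M[200]=2
and $t3, $t3, $t7 → $t3=10&2=2
or $t7, $t7, 1 → $t7=2|1=3
add $t2, $t2, 4 → $t2=200+4=204
add $t0, $t0, 1 → $t0=2+1=3
cmp $t0, 5  (cmp 3,5)
blt L0: taken
lw $t7, 0($t2) → $t7=M[204]=26
and $t3, $t3, $t7 → $t3=2&26=2
or $t7, $t7, 1 → $t7=26|1=27
add $t2, $t2, 4 → $t2=204+4=208
add $t0, $t0, 1 → $t0=3+1=4
cmp $t0, 5  (cmp 4,5)
blt L0: taken
lw $t7, 0($t2) → $t7=M[208]=30
and $t3, $t3, $t7 → $t3=2&30=2
or $t7, $t7, 1 → $t7=30|1=31
add $t2, $t2, 4 → $t2=208+4=212
add $t0, $t0, 1 → $t0=4+1=5
cmp $t0, 5  (cmp 5,5)
blt L0: not taken
sw $t7, (200) → M[200]=31
halt.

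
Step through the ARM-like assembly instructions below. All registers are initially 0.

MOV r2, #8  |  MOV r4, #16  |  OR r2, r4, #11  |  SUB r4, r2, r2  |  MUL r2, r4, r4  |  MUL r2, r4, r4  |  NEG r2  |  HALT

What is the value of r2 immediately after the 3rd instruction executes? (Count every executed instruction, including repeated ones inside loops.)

r2=8
r4=16
r2=16|11=27
After step 3: r2 = 27.

27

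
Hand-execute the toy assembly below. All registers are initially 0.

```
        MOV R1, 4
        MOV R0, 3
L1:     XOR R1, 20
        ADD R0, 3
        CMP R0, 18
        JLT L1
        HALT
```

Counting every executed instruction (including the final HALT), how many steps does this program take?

23

R1=4
R0=3
R1=4^20=16
R0=3+3=6
CMP R0, 18  (cmp 6,18)
JLT L1: taken
R1=16^20=4
R0=6+3=9
CMP R0, 18  (cmp 9,18)
JLT L1: taken
R1=4^20=16
R0=9+3=12
CMP R0, 18  (cmp 12,18)
JLT L1: taken
R1=16^20=4
R0=12+3=15
CMP R0, 18  (cmp 15,18)
JLT L1: taken
R1=4^20=16
R0=15+3=18
CMP R0, 18  (cmp 18,18)
JLT L1: not taken
halt.
Total executed instructions: 23.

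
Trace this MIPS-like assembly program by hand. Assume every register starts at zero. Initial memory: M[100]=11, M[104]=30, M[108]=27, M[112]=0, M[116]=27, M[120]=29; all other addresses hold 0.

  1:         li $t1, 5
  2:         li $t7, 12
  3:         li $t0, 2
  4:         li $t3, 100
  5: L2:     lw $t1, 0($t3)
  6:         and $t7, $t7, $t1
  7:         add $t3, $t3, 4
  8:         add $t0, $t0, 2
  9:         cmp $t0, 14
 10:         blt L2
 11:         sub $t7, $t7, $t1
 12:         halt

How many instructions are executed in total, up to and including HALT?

42

$t1=5
$t7=12
$t0=2
$t3=100
$t1=M[100]=11
$t7=12&11=8
$t3=100+4=104
$t0=2+2=4
cmp $t0, 14  (cmp 4,14)
blt L2: taken
$t1=M[104]=30
$t7=8&30=8
$t3=104+4=108
$t0=4+2=6
cmp $t0, 14  (cmp 6,14)
blt L2: taken
$t1=M[108]=27
$t7=8&27=8
$t3=108+4=112
$t0=6+2=8
cmp $t0, 14  (cmp 8,14)
blt L2: taken
$t1=M[112]=0
$t7=8&0=0
$t3=112+4=116
$t0=8+2=10
cmp $t0, 14  (cmp 10,14)
blt L2: taken
$t1=M[116]=27
$t7=0&27=0
$t3=116+4=120
$t0=10+2=12
cmp $t0, 14  (cmp 12,14)
blt L2: taken
$t1=M[120]=29
$t7=0&29=0
$t3=120+4=124
$t0=12+2=14
cmp $t0, 14  (cmp 14,14)
blt L2: not taken
$t7=0-29=-29
halt.
Total executed instructions: 42.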